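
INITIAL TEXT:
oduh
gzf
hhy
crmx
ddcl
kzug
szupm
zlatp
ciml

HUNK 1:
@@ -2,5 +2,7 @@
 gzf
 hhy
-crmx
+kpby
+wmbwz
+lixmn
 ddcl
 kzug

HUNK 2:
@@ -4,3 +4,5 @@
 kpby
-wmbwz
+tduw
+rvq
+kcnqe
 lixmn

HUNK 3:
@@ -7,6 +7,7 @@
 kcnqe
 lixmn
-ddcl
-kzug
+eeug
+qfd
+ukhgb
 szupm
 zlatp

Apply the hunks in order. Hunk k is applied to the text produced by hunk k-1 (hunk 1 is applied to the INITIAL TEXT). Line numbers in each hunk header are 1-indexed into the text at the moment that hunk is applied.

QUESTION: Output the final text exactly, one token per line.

Answer: oduh
gzf
hhy
kpby
tduw
rvq
kcnqe
lixmn
eeug
qfd
ukhgb
szupm
zlatp
ciml

Derivation:
Hunk 1: at line 2 remove [crmx] add [kpby,wmbwz,lixmn] -> 11 lines: oduh gzf hhy kpby wmbwz lixmn ddcl kzug szupm zlatp ciml
Hunk 2: at line 4 remove [wmbwz] add [tduw,rvq,kcnqe] -> 13 lines: oduh gzf hhy kpby tduw rvq kcnqe lixmn ddcl kzug szupm zlatp ciml
Hunk 3: at line 7 remove [ddcl,kzug] add [eeug,qfd,ukhgb] -> 14 lines: oduh gzf hhy kpby tduw rvq kcnqe lixmn eeug qfd ukhgb szupm zlatp ciml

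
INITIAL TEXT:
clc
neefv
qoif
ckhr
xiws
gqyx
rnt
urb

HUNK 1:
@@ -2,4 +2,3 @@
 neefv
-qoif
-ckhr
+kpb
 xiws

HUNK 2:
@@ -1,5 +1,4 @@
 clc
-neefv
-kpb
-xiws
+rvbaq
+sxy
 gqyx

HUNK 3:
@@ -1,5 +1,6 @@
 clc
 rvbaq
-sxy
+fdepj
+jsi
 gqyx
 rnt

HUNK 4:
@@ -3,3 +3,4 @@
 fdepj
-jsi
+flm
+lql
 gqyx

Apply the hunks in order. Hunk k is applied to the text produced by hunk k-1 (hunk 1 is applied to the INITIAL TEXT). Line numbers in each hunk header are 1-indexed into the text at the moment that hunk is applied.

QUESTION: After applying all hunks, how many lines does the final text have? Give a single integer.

Answer: 8

Derivation:
Hunk 1: at line 2 remove [qoif,ckhr] add [kpb] -> 7 lines: clc neefv kpb xiws gqyx rnt urb
Hunk 2: at line 1 remove [neefv,kpb,xiws] add [rvbaq,sxy] -> 6 lines: clc rvbaq sxy gqyx rnt urb
Hunk 3: at line 1 remove [sxy] add [fdepj,jsi] -> 7 lines: clc rvbaq fdepj jsi gqyx rnt urb
Hunk 4: at line 3 remove [jsi] add [flm,lql] -> 8 lines: clc rvbaq fdepj flm lql gqyx rnt urb
Final line count: 8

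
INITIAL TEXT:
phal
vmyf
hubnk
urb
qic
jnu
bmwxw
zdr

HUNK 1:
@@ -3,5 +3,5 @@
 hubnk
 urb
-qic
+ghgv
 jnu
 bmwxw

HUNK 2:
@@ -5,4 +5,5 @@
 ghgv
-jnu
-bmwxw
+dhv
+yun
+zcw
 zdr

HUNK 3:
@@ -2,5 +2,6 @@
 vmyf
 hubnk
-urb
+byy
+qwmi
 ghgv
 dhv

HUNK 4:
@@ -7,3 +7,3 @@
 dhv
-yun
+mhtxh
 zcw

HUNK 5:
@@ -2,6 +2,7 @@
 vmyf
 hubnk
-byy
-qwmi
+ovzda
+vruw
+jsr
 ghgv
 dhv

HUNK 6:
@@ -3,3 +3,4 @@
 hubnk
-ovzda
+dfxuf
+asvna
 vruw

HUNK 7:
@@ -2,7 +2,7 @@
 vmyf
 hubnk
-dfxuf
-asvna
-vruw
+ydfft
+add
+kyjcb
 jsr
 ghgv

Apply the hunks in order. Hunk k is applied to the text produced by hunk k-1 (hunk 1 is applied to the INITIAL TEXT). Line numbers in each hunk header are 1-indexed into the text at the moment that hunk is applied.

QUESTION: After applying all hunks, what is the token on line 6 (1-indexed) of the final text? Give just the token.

Hunk 1: at line 3 remove [qic] add [ghgv] -> 8 lines: phal vmyf hubnk urb ghgv jnu bmwxw zdr
Hunk 2: at line 5 remove [jnu,bmwxw] add [dhv,yun,zcw] -> 9 lines: phal vmyf hubnk urb ghgv dhv yun zcw zdr
Hunk 3: at line 2 remove [urb] add [byy,qwmi] -> 10 lines: phal vmyf hubnk byy qwmi ghgv dhv yun zcw zdr
Hunk 4: at line 7 remove [yun] add [mhtxh] -> 10 lines: phal vmyf hubnk byy qwmi ghgv dhv mhtxh zcw zdr
Hunk 5: at line 2 remove [byy,qwmi] add [ovzda,vruw,jsr] -> 11 lines: phal vmyf hubnk ovzda vruw jsr ghgv dhv mhtxh zcw zdr
Hunk 6: at line 3 remove [ovzda] add [dfxuf,asvna] -> 12 lines: phal vmyf hubnk dfxuf asvna vruw jsr ghgv dhv mhtxh zcw zdr
Hunk 7: at line 2 remove [dfxuf,asvna,vruw] add [ydfft,add,kyjcb] -> 12 lines: phal vmyf hubnk ydfft add kyjcb jsr ghgv dhv mhtxh zcw zdr
Final line 6: kyjcb

Answer: kyjcb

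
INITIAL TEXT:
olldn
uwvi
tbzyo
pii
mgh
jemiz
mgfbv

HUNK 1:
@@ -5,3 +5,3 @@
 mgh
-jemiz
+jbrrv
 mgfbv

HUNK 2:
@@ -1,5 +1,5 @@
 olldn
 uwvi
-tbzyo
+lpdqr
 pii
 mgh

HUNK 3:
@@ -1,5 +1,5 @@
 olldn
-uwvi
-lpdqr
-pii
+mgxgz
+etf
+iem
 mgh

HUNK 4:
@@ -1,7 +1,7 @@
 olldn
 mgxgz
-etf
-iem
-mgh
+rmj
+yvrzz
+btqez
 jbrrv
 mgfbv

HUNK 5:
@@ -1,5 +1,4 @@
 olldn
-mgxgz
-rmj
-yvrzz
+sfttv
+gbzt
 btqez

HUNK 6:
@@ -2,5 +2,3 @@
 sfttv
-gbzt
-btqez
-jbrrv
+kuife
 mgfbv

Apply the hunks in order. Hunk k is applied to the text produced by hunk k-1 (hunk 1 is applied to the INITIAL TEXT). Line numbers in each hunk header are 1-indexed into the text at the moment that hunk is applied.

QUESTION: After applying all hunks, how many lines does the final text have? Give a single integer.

Hunk 1: at line 5 remove [jemiz] add [jbrrv] -> 7 lines: olldn uwvi tbzyo pii mgh jbrrv mgfbv
Hunk 2: at line 1 remove [tbzyo] add [lpdqr] -> 7 lines: olldn uwvi lpdqr pii mgh jbrrv mgfbv
Hunk 3: at line 1 remove [uwvi,lpdqr,pii] add [mgxgz,etf,iem] -> 7 lines: olldn mgxgz etf iem mgh jbrrv mgfbv
Hunk 4: at line 1 remove [etf,iem,mgh] add [rmj,yvrzz,btqez] -> 7 lines: olldn mgxgz rmj yvrzz btqez jbrrv mgfbv
Hunk 5: at line 1 remove [mgxgz,rmj,yvrzz] add [sfttv,gbzt] -> 6 lines: olldn sfttv gbzt btqez jbrrv mgfbv
Hunk 6: at line 2 remove [gbzt,btqez,jbrrv] add [kuife] -> 4 lines: olldn sfttv kuife mgfbv
Final line count: 4

Answer: 4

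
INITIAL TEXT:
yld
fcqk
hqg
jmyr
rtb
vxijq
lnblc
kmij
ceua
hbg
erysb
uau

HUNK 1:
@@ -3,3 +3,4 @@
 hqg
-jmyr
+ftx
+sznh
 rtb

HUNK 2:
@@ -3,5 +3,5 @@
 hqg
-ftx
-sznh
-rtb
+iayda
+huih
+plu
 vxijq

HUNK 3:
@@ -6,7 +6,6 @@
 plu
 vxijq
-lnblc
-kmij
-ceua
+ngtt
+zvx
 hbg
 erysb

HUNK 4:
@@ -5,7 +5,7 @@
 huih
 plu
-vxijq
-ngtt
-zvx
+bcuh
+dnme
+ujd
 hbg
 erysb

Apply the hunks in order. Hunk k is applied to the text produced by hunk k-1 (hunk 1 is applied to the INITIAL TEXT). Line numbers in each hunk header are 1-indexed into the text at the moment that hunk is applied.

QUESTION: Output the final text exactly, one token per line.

Hunk 1: at line 3 remove [jmyr] add [ftx,sznh] -> 13 lines: yld fcqk hqg ftx sznh rtb vxijq lnblc kmij ceua hbg erysb uau
Hunk 2: at line 3 remove [ftx,sznh,rtb] add [iayda,huih,plu] -> 13 lines: yld fcqk hqg iayda huih plu vxijq lnblc kmij ceua hbg erysb uau
Hunk 3: at line 6 remove [lnblc,kmij,ceua] add [ngtt,zvx] -> 12 lines: yld fcqk hqg iayda huih plu vxijq ngtt zvx hbg erysb uau
Hunk 4: at line 5 remove [vxijq,ngtt,zvx] add [bcuh,dnme,ujd] -> 12 lines: yld fcqk hqg iayda huih plu bcuh dnme ujd hbg erysb uau

Answer: yld
fcqk
hqg
iayda
huih
plu
bcuh
dnme
ujd
hbg
erysb
uau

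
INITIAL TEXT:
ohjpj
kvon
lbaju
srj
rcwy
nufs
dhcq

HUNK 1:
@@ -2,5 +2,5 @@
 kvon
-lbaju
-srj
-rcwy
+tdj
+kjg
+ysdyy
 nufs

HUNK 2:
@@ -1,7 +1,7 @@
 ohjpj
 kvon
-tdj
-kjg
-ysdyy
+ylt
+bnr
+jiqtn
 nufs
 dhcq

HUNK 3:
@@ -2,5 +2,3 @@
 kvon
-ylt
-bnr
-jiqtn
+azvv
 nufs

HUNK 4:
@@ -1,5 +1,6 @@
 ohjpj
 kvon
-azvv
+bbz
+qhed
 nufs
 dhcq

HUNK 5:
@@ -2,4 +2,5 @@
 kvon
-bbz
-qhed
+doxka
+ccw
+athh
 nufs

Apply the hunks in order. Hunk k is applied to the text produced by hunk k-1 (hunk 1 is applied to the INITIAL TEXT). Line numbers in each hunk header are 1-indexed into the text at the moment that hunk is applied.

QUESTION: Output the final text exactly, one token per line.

Hunk 1: at line 2 remove [lbaju,srj,rcwy] add [tdj,kjg,ysdyy] -> 7 lines: ohjpj kvon tdj kjg ysdyy nufs dhcq
Hunk 2: at line 1 remove [tdj,kjg,ysdyy] add [ylt,bnr,jiqtn] -> 7 lines: ohjpj kvon ylt bnr jiqtn nufs dhcq
Hunk 3: at line 2 remove [ylt,bnr,jiqtn] add [azvv] -> 5 lines: ohjpj kvon azvv nufs dhcq
Hunk 4: at line 1 remove [azvv] add [bbz,qhed] -> 6 lines: ohjpj kvon bbz qhed nufs dhcq
Hunk 5: at line 2 remove [bbz,qhed] add [doxka,ccw,athh] -> 7 lines: ohjpj kvon doxka ccw athh nufs dhcq

Answer: ohjpj
kvon
doxka
ccw
athh
nufs
dhcq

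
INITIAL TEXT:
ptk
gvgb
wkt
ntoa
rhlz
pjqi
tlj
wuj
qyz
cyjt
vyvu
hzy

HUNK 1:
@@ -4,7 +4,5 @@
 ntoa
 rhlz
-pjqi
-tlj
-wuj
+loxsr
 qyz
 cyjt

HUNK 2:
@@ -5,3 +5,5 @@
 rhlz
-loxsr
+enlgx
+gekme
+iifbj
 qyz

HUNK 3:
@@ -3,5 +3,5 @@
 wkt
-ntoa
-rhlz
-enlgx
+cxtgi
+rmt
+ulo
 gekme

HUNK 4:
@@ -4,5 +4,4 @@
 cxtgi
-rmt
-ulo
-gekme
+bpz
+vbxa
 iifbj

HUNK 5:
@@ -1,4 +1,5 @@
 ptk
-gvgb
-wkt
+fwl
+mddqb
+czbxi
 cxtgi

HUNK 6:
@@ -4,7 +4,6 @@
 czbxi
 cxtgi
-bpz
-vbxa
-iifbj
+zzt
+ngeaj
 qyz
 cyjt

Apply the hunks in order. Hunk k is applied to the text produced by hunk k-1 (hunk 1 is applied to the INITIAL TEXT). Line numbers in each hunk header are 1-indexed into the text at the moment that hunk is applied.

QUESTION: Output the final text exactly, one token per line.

Answer: ptk
fwl
mddqb
czbxi
cxtgi
zzt
ngeaj
qyz
cyjt
vyvu
hzy

Derivation:
Hunk 1: at line 4 remove [pjqi,tlj,wuj] add [loxsr] -> 10 lines: ptk gvgb wkt ntoa rhlz loxsr qyz cyjt vyvu hzy
Hunk 2: at line 5 remove [loxsr] add [enlgx,gekme,iifbj] -> 12 lines: ptk gvgb wkt ntoa rhlz enlgx gekme iifbj qyz cyjt vyvu hzy
Hunk 3: at line 3 remove [ntoa,rhlz,enlgx] add [cxtgi,rmt,ulo] -> 12 lines: ptk gvgb wkt cxtgi rmt ulo gekme iifbj qyz cyjt vyvu hzy
Hunk 4: at line 4 remove [rmt,ulo,gekme] add [bpz,vbxa] -> 11 lines: ptk gvgb wkt cxtgi bpz vbxa iifbj qyz cyjt vyvu hzy
Hunk 5: at line 1 remove [gvgb,wkt] add [fwl,mddqb,czbxi] -> 12 lines: ptk fwl mddqb czbxi cxtgi bpz vbxa iifbj qyz cyjt vyvu hzy
Hunk 6: at line 4 remove [bpz,vbxa,iifbj] add [zzt,ngeaj] -> 11 lines: ptk fwl mddqb czbxi cxtgi zzt ngeaj qyz cyjt vyvu hzy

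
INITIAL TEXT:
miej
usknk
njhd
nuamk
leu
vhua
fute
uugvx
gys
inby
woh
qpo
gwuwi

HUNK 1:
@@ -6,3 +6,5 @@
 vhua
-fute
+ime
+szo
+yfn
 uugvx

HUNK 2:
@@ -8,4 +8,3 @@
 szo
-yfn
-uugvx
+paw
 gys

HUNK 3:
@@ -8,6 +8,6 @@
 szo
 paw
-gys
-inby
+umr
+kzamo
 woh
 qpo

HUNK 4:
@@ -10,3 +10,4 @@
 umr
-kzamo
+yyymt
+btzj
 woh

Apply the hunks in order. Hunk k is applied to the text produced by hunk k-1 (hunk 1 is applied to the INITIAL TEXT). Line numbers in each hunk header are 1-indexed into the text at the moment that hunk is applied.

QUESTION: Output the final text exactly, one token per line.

Answer: miej
usknk
njhd
nuamk
leu
vhua
ime
szo
paw
umr
yyymt
btzj
woh
qpo
gwuwi

Derivation:
Hunk 1: at line 6 remove [fute] add [ime,szo,yfn] -> 15 lines: miej usknk njhd nuamk leu vhua ime szo yfn uugvx gys inby woh qpo gwuwi
Hunk 2: at line 8 remove [yfn,uugvx] add [paw] -> 14 lines: miej usknk njhd nuamk leu vhua ime szo paw gys inby woh qpo gwuwi
Hunk 3: at line 8 remove [gys,inby] add [umr,kzamo] -> 14 lines: miej usknk njhd nuamk leu vhua ime szo paw umr kzamo woh qpo gwuwi
Hunk 4: at line 10 remove [kzamo] add [yyymt,btzj] -> 15 lines: miej usknk njhd nuamk leu vhua ime szo paw umr yyymt btzj woh qpo gwuwi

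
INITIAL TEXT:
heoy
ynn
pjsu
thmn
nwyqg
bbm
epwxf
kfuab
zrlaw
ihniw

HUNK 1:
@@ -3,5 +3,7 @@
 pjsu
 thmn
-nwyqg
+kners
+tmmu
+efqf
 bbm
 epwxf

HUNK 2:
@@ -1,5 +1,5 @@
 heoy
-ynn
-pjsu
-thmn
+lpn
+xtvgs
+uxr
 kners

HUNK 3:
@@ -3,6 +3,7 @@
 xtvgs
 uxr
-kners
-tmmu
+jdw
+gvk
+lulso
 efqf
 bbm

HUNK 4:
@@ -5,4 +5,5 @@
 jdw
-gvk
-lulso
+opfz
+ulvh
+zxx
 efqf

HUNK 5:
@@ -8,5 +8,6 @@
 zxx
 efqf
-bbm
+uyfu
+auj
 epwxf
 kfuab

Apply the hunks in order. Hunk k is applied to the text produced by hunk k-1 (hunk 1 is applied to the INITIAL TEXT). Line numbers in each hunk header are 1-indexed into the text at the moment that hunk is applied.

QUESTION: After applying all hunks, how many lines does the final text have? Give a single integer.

Hunk 1: at line 3 remove [nwyqg] add [kners,tmmu,efqf] -> 12 lines: heoy ynn pjsu thmn kners tmmu efqf bbm epwxf kfuab zrlaw ihniw
Hunk 2: at line 1 remove [ynn,pjsu,thmn] add [lpn,xtvgs,uxr] -> 12 lines: heoy lpn xtvgs uxr kners tmmu efqf bbm epwxf kfuab zrlaw ihniw
Hunk 3: at line 3 remove [kners,tmmu] add [jdw,gvk,lulso] -> 13 lines: heoy lpn xtvgs uxr jdw gvk lulso efqf bbm epwxf kfuab zrlaw ihniw
Hunk 4: at line 5 remove [gvk,lulso] add [opfz,ulvh,zxx] -> 14 lines: heoy lpn xtvgs uxr jdw opfz ulvh zxx efqf bbm epwxf kfuab zrlaw ihniw
Hunk 5: at line 8 remove [bbm] add [uyfu,auj] -> 15 lines: heoy lpn xtvgs uxr jdw opfz ulvh zxx efqf uyfu auj epwxf kfuab zrlaw ihniw
Final line count: 15

Answer: 15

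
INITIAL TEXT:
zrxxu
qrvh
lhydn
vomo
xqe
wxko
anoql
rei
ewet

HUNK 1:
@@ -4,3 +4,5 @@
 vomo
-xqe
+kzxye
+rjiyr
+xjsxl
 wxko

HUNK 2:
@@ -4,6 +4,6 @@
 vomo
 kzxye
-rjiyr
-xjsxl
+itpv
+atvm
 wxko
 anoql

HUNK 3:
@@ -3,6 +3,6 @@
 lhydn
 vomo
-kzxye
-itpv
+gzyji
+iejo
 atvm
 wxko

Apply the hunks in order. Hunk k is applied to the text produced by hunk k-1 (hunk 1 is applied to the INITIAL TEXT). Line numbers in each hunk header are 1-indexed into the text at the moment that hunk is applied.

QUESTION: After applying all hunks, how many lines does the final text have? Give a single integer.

Hunk 1: at line 4 remove [xqe] add [kzxye,rjiyr,xjsxl] -> 11 lines: zrxxu qrvh lhydn vomo kzxye rjiyr xjsxl wxko anoql rei ewet
Hunk 2: at line 4 remove [rjiyr,xjsxl] add [itpv,atvm] -> 11 lines: zrxxu qrvh lhydn vomo kzxye itpv atvm wxko anoql rei ewet
Hunk 3: at line 3 remove [kzxye,itpv] add [gzyji,iejo] -> 11 lines: zrxxu qrvh lhydn vomo gzyji iejo atvm wxko anoql rei ewet
Final line count: 11

Answer: 11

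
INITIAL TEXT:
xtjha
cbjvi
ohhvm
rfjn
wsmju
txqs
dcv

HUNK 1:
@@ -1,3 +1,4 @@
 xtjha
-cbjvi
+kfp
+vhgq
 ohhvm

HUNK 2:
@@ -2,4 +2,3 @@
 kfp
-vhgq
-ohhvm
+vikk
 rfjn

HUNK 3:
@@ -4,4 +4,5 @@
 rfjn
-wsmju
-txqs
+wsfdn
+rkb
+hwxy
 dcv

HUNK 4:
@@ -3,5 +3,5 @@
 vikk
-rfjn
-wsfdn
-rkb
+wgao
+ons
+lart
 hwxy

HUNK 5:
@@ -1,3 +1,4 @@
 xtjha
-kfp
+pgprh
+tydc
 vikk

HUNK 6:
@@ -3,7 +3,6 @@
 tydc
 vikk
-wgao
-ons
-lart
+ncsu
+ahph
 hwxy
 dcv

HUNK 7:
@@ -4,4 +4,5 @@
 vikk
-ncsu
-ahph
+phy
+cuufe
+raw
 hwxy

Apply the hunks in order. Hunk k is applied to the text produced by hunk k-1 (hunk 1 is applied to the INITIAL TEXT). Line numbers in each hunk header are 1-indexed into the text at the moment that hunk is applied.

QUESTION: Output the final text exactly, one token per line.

Answer: xtjha
pgprh
tydc
vikk
phy
cuufe
raw
hwxy
dcv

Derivation:
Hunk 1: at line 1 remove [cbjvi] add [kfp,vhgq] -> 8 lines: xtjha kfp vhgq ohhvm rfjn wsmju txqs dcv
Hunk 2: at line 2 remove [vhgq,ohhvm] add [vikk] -> 7 lines: xtjha kfp vikk rfjn wsmju txqs dcv
Hunk 3: at line 4 remove [wsmju,txqs] add [wsfdn,rkb,hwxy] -> 8 lines: xtjha kfp vikk rfjn wsfdn rkb hwxy dcv
Hunk 4: at line 3 remove [rfjn,wsfdn,rkb] add [wgao,ons,lart] -> 8 lines: xtjha kfp vikk wgao ons lart hwxy dcv
Hunk 5: at line 1 remove [kfp] add [pgprh,tydc] -> 9 lines: xtjha pgprh tydc vikk wgao ons lart hwxy dcv
Hunk 6: at line 3 remove [wgao,ons,lart] add [ncsu,ahph] -> 8 lines: xtjha pgprh tydc vikk ncsu ahph hwxy dcv
Hunk 7: at line 4 remove [ncsu,ahph] add [phy,cuufe,raw] -> 9 lines: xtjha pgprh tydc vikk phy cuufe raw hwxy dcv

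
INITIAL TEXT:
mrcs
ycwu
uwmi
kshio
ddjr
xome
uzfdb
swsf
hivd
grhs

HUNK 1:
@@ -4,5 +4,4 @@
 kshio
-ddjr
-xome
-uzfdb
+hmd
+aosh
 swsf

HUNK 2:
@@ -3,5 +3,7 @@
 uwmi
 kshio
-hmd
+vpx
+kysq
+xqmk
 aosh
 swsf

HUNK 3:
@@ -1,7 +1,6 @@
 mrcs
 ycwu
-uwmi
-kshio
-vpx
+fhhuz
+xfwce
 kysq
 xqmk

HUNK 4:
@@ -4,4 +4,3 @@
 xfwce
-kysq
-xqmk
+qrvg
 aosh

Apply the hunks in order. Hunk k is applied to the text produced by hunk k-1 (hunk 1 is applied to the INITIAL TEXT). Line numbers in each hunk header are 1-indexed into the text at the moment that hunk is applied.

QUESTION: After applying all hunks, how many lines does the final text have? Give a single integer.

Hunk 1: at line 4 remove [ddjr,xome,uzfdb] add [hmd,aosh] -> 9 lines: mrcs ycwu uwmi kshio hmd aosh swsf hivd grhs
Hunk 2: at line 3 remove [hmd] add [vpx,kysq,xqmk] -> 11 lines: mrcs ycwu uwmi kshio vpx kysq xqmk aosh swsf hivd grhs
Hunk 3: at line 1 remove [uwmi,kshio,vpx] add [fhhuz,xfwce] -> 10 lines: mrcs ycwu fhhuz xfwce kysq xqmk aosh swsf hivd grhs
Hunk 4: at line 4 remove [kysq,xqmk] add [qrvg] -> 9 lines: mrcs ycwu fhhuz xfwce qrvg aosh swsf hivd grhs
Final line count: 9

Answer: 9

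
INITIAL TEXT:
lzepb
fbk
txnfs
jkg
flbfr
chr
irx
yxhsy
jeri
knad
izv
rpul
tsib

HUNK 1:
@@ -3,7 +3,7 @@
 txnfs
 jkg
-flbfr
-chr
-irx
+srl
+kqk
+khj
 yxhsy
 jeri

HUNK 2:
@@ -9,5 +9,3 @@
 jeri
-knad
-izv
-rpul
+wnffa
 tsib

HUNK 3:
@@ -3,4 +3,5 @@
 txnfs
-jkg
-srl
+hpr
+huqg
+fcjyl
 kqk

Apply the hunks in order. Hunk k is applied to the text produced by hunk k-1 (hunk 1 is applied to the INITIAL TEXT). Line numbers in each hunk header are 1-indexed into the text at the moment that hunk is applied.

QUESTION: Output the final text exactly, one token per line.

Answer: lzepb
fbk
txnfs
hpr
huqg
fcjyl
kqk
khj
yxhsy
jeri
wnffa
tsib

Derivation:
Hunk 1: at line 3 remove [flbfr,chr,irx] add [srl,kqk,khj] -> 13 lines: lzepb fbk txnfs jkg srl kqk khj yxhsy jeri knad izv rpul tsib
Hunk 2: at line 9 remove [knad,izv,rpul] add [wnffa] -> 11 lines: lzepb fbk txnfs jkg srl kqk khj yxhsy jeri wnffa tsib
Hunk 3: at line 3 remove [jkg,srl] add [hpr,huqg,fcjyl] -> 12 lines: lzepb fbk txnfs hpr huqg fcjyl kqk khj yxhsy jeri wnffa tsib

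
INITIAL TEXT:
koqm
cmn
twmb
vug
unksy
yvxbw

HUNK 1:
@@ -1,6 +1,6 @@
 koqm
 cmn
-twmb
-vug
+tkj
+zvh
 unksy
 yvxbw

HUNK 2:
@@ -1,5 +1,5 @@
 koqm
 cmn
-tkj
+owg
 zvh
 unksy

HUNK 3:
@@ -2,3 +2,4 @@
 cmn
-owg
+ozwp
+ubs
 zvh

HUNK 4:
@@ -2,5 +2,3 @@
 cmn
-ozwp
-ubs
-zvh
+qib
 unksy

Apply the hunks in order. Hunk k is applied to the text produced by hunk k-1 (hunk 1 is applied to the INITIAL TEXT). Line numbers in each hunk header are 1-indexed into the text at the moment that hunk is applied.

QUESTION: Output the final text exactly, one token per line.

Answer: koqm
cmn
qib
unksy
yvxbw

Derivation:
Hunk 1: at line 1 remove [twmb,vug] add [tkj,zvh] -> 6 lines: koqm cmn tkj zvh unksy yvxbw
Hunk 2: at line 1 remove [tkj] add [owg] -> 6 lines: koqm cmn owg zvh unksy yvxbw
Hunk 3: at line 2 remove [owg] add [ozwp,ubs] -> 7 lines: koqm cmn ozwp ubs zvh unksy yvxbw
Hunk 4: at line 2 remove [ozwp,ubs,zvh] add [qib] -> 5 lines: koqm cmn qib unksy yvxbw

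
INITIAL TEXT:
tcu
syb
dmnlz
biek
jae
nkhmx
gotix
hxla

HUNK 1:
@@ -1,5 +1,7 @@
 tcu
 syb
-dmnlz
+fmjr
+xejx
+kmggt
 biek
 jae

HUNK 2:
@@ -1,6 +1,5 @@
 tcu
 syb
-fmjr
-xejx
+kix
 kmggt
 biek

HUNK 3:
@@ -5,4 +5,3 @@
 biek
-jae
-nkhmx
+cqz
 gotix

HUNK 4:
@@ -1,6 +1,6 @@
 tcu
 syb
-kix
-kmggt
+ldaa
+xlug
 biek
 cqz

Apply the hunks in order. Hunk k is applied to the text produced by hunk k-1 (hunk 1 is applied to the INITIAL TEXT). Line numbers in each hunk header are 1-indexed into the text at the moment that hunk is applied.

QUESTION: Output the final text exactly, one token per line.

Hunk 1: at line 1 remove [dmnlz] add [fmjr,xejx,kmggt] -> 10 lines: tcu syb fmjr xejx kmggt biek jae nkhmx gotix hxla
Hunk 2: at line 1 remove [fmjr,xejx] add [kix] -> 9 lines: tcu syb kix kmggt biek jae nkhmx gotix hxla
Hunk 3: at line 5 remove [jae,nkhmx] add [cqz] -> 8 lines: tcu syb kix kmggt biek cqz gotix hxla
Hunk 4: at line 1 remove [kix,kmggt] add [ldaa,xlug] -> 8 lines: tcu syb ldaa xlug biek cqz gotix hxla

Answer: tcu
syb
ldaa
xlug
biek
cqz
gotix
hxla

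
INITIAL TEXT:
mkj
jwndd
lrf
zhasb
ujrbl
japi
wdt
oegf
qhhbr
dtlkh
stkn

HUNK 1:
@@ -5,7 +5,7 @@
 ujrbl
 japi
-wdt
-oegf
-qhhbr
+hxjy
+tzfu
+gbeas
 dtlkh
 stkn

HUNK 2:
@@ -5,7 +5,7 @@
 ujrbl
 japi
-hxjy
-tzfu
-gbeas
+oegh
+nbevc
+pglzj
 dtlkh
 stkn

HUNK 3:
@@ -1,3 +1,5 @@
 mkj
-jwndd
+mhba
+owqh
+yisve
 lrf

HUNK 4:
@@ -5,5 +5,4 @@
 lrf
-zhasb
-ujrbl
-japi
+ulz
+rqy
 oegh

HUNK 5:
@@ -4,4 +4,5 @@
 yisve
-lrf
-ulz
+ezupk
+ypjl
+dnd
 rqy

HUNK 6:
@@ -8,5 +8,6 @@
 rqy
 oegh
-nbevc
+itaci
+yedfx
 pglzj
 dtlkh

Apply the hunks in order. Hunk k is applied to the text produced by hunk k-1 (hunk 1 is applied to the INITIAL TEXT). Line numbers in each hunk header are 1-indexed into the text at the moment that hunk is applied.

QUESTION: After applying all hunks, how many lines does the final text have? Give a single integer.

Hunk 1: at line 5 remove [wdt,oegf,qhhbr] add [hxjy,tzfu,gbeas] -> 11 lines: mkj jwndd lrf zhasb ujrbl japi hxjy tzfu gbeas dtlkh stkn
Hunk 2: at line 5 remove [hxjy,tzfu,gbeas] add [oegh,nbevc,pglzj] -> 11 lines: mkj jwndd lrf zhasb ujrbl japi oegh nbevc pglzj dtlkh stkn
Hunk 3: at line 1 remove [jwndd] add [mhba,owqh,yisve] -> 13 lines: mkj mhba owqh yisve lrf zhasb ujrbl japi oegh nbevc pglzj dtlkh stkn
Hunk 4: at line 5 remove [zhasb,ujrbl,japi] add [ulz,rqy] -> 12 lines: mkj mhba owqh yisve lrf ulz rqy oegh nbevc pglzj dtlkh stkn
Hunk 5: at line 4 remove [lrf,ulz] add [ezupk,ypjl,dnd] -> 13 lines: mkj mhba owqh yisve ezupk ypjl dnd rqy oegh nbevc pglzj dtlkh stkn
Hunk 6: at line 8 remove [nbevc] add [itaci,yedfx] -> 14 lines: mkj mhba owqh yisve ezupk ypjl dnd rqy oegh itaci yedfx pglzj dtlkh stkn
Final line count: 14

Answer: 14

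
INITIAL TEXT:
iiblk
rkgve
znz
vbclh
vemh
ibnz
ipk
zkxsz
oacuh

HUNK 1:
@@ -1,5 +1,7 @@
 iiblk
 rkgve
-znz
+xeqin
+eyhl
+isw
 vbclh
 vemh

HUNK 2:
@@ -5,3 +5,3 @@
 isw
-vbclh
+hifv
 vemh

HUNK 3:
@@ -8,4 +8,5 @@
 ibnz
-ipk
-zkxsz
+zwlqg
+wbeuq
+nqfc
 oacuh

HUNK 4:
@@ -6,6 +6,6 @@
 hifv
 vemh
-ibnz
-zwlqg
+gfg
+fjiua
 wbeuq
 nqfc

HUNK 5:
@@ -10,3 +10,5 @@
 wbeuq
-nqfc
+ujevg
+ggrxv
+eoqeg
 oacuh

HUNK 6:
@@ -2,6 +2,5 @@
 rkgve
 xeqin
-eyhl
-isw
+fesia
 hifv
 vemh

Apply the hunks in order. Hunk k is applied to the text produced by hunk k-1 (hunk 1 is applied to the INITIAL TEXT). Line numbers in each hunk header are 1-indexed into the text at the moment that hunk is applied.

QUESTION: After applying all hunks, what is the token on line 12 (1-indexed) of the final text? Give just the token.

Hunk 1: at line 1 remove [znz] add [xeqin,eyhl,isw] -> 11 lines: iiblk rkgve xeqin eyhl isw vbclh vemh ibnz ipk zkxsz oacuh
Hunk 2: at line 5 remove [vbclh] add [hifv] -> 11 lines: iiblk rkgve xeqin eyhl isw hifv vemh ibnz ipk zkxsz oacuh
Hunk 3: at line 8 remove [ipk,zkxsz] add [zwlqg,wbeuq,nqfc] -> 12 lines: iiblk rkgve xeqin eyhl isw hifv vemh ibnz zwlqg wbeuq nqfc oacuh
Hunk 4: at line 6 remove [ibnz,zwlqg] add [gfg,fjiua] -> 12 lines: iiblk rkgve xeqin eyhl isw hifv vemh gfg fjiua wbeuq nqfc oacuh
Hunk 5: at line 10 remove [nqfc] add [ujevg,ggrxv,eoqeg] -> 14 lines: iiblk rkgve xeqin eyhl isw hifv vemh gfg fjiua wbeuq ujevg ggrxv eoqeg oacuh
Hunk 6: at line 2 remove [eyhl,isw] add [fesia] -> 13 lines: iiblk rkgve xeqin fesia hifv vemh gfg fjiua wbeuq ujevg ggrxv eoqeg oacuh
Final line 12: eoqeg

Answer: eoqeg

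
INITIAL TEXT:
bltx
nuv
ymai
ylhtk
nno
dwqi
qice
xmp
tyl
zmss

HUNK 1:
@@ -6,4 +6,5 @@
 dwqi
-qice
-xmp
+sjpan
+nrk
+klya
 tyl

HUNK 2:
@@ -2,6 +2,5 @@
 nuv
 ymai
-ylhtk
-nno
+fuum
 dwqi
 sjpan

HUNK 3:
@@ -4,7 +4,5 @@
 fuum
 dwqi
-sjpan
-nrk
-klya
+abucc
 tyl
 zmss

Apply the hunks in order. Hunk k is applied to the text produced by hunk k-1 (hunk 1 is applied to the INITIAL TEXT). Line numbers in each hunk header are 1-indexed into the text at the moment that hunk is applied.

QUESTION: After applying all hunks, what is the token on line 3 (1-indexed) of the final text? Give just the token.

Hunk 1: at line 6 remove [qice,xmp] add [sjpan,nrk,klya] -> 11 lines: bltx nuv ymai ylhtk nno dwqi sjpan nrk klya tyl zmss
Hunk 2: at line 2 remove [ylhtk,nno] add [fuum] -> 10 lines: bltx nuv ymai fuum dwqi sjpan nrk klya tyl zmss
Hunk 3: at line 4 remove [sjpan,nrk,klya] add [abucc] -> 8 lines: bltx nuv ymai fuum dwqi abucc tyl zmss
Final line 3: ymai

Answer: ymai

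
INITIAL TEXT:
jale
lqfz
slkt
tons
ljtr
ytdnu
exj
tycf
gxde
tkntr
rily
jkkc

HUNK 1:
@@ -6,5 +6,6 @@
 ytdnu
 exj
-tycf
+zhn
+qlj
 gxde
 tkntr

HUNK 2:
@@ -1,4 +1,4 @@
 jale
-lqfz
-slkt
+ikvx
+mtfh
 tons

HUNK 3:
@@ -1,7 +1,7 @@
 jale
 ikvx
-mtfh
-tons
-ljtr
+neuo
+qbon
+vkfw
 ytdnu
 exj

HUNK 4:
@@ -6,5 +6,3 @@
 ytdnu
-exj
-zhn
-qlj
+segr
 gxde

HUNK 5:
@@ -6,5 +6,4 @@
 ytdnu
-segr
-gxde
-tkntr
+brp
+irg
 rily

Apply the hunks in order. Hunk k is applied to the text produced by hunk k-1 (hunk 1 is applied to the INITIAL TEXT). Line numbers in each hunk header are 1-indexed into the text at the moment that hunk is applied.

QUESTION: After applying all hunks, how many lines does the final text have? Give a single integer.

Answer: 10

Derivation:
Hunk 1: at line 6 remove [tycf] add [zhn,qlj] -> 13 lines: jale lqfz slkt tons ljtr ytdnu exj zhn qlj gxde tkntr rily jkkc
Hunk 2: at line 1 remove [lqfz,slkt] add [ikvx,mtfh] -> 13 lines: jale ikvx mtfh tons ljtr ytdnu exj zhn qlj gxde tkntr rily jkkc
Hunk 3: at line 1 remove [mtfh,tons,ljtr] add [neuo,qbon,vkfw] -> 13 lines: jale ikvx neuo qbon vkfw ytdnu exj zhn qlj gxde tkntr rily jkkc
Hunk 4: at line 6 remove [exj,zhn,qlj] add [segr] -> 11 lines: jale ikvx neuo qbon vkfw ytdnu segr gxde tkntr rily jkkc
Hunk 5: at line 6 remove [segr,gxde,tkntr] add [brp,irg] -> 10 lines: jale ikvx neuo qbon vkfw ytdnu brp irg rily jkkc
Final line count: 10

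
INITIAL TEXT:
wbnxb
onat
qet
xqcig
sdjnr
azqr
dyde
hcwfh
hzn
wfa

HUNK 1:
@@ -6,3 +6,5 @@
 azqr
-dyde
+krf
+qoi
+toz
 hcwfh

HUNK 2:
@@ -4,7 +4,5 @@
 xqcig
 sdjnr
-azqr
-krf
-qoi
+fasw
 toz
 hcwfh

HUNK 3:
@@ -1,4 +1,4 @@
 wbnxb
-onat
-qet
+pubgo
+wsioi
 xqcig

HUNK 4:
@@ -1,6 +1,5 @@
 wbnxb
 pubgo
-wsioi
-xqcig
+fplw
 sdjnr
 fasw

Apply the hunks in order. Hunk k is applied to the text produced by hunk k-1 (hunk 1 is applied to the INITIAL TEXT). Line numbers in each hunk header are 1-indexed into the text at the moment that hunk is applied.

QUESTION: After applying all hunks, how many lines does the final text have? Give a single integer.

Answer: 9

Derivation:
Hunk 1: at line 6 remove [dyde] add [krf,qoi,toz] -> 12 lines: wbnxb onat qet xqcig sdjnr azqr krf qoi toz hcwfh hzn wfa
Hunk 2: at line 4 remove [azqr,krf,qoi] add [fasw] -> 10 lines: wbnxb onat qet xqcig sdjnr fasw toz hcwfh hzn wfa
Hunk 3: at line 1 remove [onat,qet] add [pubgo,wsioi] -> 10 lines: wbnxb pubgo wsioi xqcig sdjnr fasw toz hcwfh hzn wfa
Hunk 4: at line 1 remove [wsioi,xqcig] add [fplw] -> 9 lines: wbnxb pubgo fplw sdjnr fasw toz hcwfh hzn wfa
Final line count: 9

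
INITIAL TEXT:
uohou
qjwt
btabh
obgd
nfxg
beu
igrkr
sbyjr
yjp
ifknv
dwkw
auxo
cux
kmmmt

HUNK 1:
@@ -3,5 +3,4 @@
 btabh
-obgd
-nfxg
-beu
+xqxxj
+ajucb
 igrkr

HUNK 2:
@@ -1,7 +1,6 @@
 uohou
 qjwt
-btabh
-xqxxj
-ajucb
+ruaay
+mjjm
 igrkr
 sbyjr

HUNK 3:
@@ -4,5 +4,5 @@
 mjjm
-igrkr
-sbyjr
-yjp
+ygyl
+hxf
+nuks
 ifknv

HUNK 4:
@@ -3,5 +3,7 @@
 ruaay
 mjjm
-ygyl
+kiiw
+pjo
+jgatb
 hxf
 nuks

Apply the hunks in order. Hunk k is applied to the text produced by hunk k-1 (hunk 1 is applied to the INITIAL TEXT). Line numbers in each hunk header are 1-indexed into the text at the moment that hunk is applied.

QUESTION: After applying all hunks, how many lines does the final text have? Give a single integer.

Hunk 1: at line 3 remove [obgd,nfxg,beu] add [xqxxj,ajucb] -> 13 lines: uohou qjwt btabh xqxxj ajucb igrkr sbyjr yjp ifknv dwkw auxo cux kmmmt
Hunk 2: at line 1 remove [btabh,xqxxj,ajucb] add [ruaay,mjjm] -> 12 lines: uohou qjwt ruaay mjjm igrkr sbyjr yjp ifknv dwkw auxo cux kmmmt
Hunk 3: at line 4 remove [igrkr,sbyjr,yjp] add [ygyl,hxf,nuks] -> 12 lines: uohou qjwt ruaay mjjm ygyl hxf nuks ifknv dwkw auxo cux kmmmt
Hunk 4: at line 3 remove [ygyl] add [kiiw,pjo,jgatb] -> 14 lines: uohou qjwt ruaay mjjm kiiw pjo jgatb hxf nuks ifknv dwkw auxo cux kmmmt
Final line count: 14

Answer: 14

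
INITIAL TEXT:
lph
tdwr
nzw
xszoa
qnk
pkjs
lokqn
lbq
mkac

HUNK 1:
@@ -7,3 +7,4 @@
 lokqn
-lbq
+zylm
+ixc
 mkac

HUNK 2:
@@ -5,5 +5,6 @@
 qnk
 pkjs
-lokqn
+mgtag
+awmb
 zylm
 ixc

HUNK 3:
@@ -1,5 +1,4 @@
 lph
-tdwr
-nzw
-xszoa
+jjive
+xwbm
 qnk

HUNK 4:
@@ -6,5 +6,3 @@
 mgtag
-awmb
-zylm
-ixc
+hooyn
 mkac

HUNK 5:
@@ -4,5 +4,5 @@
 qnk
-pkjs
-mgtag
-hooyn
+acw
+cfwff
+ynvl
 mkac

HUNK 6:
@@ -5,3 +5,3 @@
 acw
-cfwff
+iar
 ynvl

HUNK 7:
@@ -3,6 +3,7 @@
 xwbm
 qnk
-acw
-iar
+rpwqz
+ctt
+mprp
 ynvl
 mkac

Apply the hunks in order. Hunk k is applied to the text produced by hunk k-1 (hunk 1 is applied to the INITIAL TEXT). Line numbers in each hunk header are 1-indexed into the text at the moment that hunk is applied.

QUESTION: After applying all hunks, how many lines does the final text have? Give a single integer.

Hunk 1: at line 7 remove [lbq] add [zylm,ixc] -> 10 lines: lph tdwr nzw xszoa qnk pkjs lokqn zylm ixc mkac
Hunk 2: at line 5 remove [lokqn] add [mgtag,awmb] -> 11 lines: lph tdwr nzw xszoa qnk pkjs mgtag awmb zylm ixc mkac
Hunk 3: at line 1 remove [tdwr,nzw,xszoa] add [jjive,xwbm] -> 10 lines: lph jjive xwbm qnk pkjs mgtag awmb zylm ixc mkac
Hunk 4: at line 6 remove [awmb,zylm,ixc] add [hooyn] -> 8 lines: lph jjive xwbm qnk pkjs mgtag hooyn mkac
Hunk 5: at line 4 remove [pkjs,mgtag,hooyn] add [acw,cfwff,ynvl] -> 8 lines: lph jjive xwbm qnk acw cfwff ynvl mkac
Hunk 6: at line 5 remove [cfwff] add [iar] -> 8 lines: lph jjive xwbm qnk acw iar ynvl mkac
Hunk 7: at line 3 remove [acw,iar] add [rpwqz,ctt,mprp] -> 9 lines: lph jjive xwbm qnk rpwqz ctt mprp ynvl mkac
Final line count: 9

Answer: 9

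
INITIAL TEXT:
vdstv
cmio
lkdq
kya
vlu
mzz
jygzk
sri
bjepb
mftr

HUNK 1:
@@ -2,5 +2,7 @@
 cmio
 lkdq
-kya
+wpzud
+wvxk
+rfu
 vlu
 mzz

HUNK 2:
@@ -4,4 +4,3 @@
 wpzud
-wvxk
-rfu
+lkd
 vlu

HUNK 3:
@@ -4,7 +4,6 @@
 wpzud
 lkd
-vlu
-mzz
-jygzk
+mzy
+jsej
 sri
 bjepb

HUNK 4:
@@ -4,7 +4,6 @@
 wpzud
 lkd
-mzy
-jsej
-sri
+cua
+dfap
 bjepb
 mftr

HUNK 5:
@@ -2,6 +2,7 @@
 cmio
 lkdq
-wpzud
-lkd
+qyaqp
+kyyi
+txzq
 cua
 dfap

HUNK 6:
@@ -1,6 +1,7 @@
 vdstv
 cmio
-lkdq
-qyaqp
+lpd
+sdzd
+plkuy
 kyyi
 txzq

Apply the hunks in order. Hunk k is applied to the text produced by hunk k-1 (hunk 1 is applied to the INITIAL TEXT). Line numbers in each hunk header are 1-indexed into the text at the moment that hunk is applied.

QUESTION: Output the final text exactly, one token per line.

Answer: vdstv
cmio
lpd
sdzd
plkuy
kyyi
txzq
cua
dfap
bjepb
mftr

Derivation:
Hunk 1: at line 2 remove [kya] add [wpzud,wvxk,rfu] -> 12 lines: vdstv cmio lkdq wpzud wvxk rfu vlu mzz jygzk sri bjepb mftr
Hunk 2: at line 4 remove [wvxk,rfu] add [lkd] -> 11 lines: vdstv cmio lkdq wpzud lkd vlu mzz jygzk sri bjepb mftr
Hunk 3: at line 4 remove [vlu,mzz,jygzk] add [mzy,jsej] -> 10 lines: vdstv cmio lkdq wpzud lkd mzy jsej sri bjepb mftr
Hunk 4: at line 4 remove [mzy,jsej,sri] add [cua,dfap] -> 9 lines: vdstv cmio lkdq wpzud lkd cua dfap bjepb mftr
Hunk 5: at line 2 remove [wpzud,lkd] add [qyaqp,kyyi,txzq] -> 10 lines: vdstv cmio lkdq qyaqp kyyi txzq cua dfap bjepb mftr
Hunk 6: at line 1 remove [lkdq,qyaqp] add [lpd,sdzd,plkuy] -> 11 lines: vdstv cmio lpd sdzd plkuy kyyi txzq cua dfap bjepb mftr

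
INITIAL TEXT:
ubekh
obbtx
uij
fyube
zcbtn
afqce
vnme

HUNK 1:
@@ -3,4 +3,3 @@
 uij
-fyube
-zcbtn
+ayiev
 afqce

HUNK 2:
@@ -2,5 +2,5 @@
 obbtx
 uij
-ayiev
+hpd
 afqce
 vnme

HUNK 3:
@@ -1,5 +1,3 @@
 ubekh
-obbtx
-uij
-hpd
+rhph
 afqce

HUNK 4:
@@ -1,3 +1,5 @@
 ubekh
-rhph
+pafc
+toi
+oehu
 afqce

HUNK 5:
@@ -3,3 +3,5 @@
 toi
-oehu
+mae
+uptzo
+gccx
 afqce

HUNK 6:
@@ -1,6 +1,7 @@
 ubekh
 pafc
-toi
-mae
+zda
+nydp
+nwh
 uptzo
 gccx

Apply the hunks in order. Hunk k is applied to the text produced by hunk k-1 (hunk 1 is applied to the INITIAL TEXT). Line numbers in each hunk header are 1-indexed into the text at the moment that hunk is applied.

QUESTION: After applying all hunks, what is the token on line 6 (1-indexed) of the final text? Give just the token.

Hunk 1: at line 3 remove [fyube,zcbtn] add [ayiev] -> 6 lines: ubekh obbtx uij ayiev afqce vnme
Hunk 2: at line 2 remove [ayiev] add [hpd] -> 6 lines: ubekh obbtx uij hpd afqce vnme
Hunk 3: at line 1 remove [obbtx,uij,hpd] add [rhph] -> 4 lines: ubekh rhph afqce vnme
Hunk 4: at line 1 remove [rhph] add [pafc,toi,oehu] -> 6 lines: ubekh pafc toi oehu afqce vnme
Hunk 5: at line 3 remove [oehu] add [mae,uptzo,gccx] -> 8 lines: ubekh pafc toi mae uptzo gccx afqce vnme
Hunk 6: at line 1 remove [toi,mae] add [zda,nydp,nwh] -> 9 lines: ubekh pafc zda nydp nwh uptzo gccx afqce vnme
Final line 6: uptzo

Answer: uptzo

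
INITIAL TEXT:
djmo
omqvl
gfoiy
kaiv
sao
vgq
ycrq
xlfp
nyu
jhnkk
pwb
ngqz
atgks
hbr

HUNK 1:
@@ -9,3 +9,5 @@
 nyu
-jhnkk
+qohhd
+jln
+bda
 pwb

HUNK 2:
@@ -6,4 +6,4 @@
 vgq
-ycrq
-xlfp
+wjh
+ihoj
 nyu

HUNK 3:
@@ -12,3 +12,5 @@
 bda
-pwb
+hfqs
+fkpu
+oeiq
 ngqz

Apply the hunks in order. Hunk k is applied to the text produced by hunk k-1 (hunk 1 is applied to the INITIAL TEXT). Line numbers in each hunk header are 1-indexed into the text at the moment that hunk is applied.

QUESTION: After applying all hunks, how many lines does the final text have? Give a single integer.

Hunk 1: at line 9 remove [jhnkk] add [qohhd,jln,bda] -> 16 lines: djmo omqvl gfoiy kaiv sao vgq ycrq xlfp nyu qohhd jln bda pwb ngqz atgks hbr
Hunk 2: at line 6 remove [ycrq,xlfp] add [wjh,ihoj] -> 16 lines: djmo omqvl gfoiy kaiv sao vgq wjh ihoj nyu qohhd jln bda pwb ngqz atgks hbr
Hunk 3: at line 12 remove [pwb] add [hfqs,fkpu,oeiq] -> 18 lines: djmo omqvl gfoiy kaiv sao vgq wjh ihoj nyu qohhd jln bda hfqs fkpu oeiq ngqz atgks hbr
Final line count: 18

Answer: 18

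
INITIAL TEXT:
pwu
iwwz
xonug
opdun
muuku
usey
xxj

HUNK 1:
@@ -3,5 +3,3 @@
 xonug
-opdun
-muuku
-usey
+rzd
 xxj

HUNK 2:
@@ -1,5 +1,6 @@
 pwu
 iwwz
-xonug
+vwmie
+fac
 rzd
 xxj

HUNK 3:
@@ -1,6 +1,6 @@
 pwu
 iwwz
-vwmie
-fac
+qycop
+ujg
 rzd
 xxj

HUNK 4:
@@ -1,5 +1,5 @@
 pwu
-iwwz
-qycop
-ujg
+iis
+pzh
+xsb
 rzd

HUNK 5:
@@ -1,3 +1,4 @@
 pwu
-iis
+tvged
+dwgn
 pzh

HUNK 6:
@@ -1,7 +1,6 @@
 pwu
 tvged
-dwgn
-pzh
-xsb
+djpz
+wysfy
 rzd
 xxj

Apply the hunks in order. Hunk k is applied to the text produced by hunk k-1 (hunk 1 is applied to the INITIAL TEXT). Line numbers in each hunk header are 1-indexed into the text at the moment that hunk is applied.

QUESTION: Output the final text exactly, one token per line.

Answer: pwu
tvged
djpz
wysfy
rzd
xxj

Derivation:
Hunk 1: at line 3 remove [opdun,muuku,usey] add [rzd] -> 5 lines: pwu iwwz xonug rzd xxj
Hunk 2: at line 1 remove [xonug] add [vwmie,fac] -> 6 lines: pwu iwwz vwmie fac rzd xxj
Hunk 3: at line 1 remove [vwmie,fac] add [qycop,ujg] -> 6 lines: pwu iwwz qycop ujg rzd xxj
Hunk 4: at line 1 remove [iwwz,qycop,ujg] add [iis,pzh,xsb] -> 6 lines: pwu iis pzh xsb rzd xxj
Hunk 5: at line 1 remove [iis] add [tvged,dwgn] -> 7 lines: pwu tvged dwgn pzh xsb rzd xxj
Hunk 6: at line 1 remove [dwgn,pzh,xsb] add [djpz,wysfy] -> 6 lines: pwu tvged djpz wysfy rzd xxj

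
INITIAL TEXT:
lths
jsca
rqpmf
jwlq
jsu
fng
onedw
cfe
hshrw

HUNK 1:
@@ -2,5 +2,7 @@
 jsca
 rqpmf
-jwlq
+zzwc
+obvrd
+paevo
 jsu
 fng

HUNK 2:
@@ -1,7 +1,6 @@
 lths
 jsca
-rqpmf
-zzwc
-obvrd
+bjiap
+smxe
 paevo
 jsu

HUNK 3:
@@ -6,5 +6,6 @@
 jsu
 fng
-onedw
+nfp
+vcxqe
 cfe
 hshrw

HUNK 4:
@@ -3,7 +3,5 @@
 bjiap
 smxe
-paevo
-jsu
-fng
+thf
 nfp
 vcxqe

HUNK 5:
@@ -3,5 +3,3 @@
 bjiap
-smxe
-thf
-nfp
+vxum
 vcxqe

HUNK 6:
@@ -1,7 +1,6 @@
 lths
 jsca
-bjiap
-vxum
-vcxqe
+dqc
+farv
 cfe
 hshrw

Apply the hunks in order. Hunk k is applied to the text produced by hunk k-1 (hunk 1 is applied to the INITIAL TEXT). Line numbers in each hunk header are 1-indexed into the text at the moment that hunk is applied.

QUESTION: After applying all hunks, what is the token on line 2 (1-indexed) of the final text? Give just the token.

Hunk 1: at line 2 remove [jwlq] add [zzwc,obvrd,paevo] -> 11 lines: lths jsca rqpmf zzwc obvrd paevo jsu fng onedw cfe hshrw
Hunk 2: at line 1 remove [rqpmf,zzwc,obvrd] add [bjiap,smxe] -> 10 lines: lths jsca bjiap smxe paevo jsu fng onedw cfe hshrw
Hunk 3: at line 6 remove [onedw] add [nfp,vcxqe] -> 11 lines: lths jsca bjiap smxe paevo jsu fng nfp vcxqe cfe hshrw
Hunk 4: at line 3 remove [paevo,jsu,fng] add [thf] -> 9 lines: lths jsca bjiap smxe thf nfp vcxqe cfe hshrw
Hunk 5: at line 3 remove [smxe,thf,nfp] add [vxum] -> 7 lines: lths jsca bjiap vxum vcxqe cfe hshrw
Hunk 6: at line 1 remove [bjiap,vxum,vcxqe] add [dqc,farv] -> 6 lines: lths jsca dqc farv cfe hshrw
Final line 2: jsca

Answer: jsca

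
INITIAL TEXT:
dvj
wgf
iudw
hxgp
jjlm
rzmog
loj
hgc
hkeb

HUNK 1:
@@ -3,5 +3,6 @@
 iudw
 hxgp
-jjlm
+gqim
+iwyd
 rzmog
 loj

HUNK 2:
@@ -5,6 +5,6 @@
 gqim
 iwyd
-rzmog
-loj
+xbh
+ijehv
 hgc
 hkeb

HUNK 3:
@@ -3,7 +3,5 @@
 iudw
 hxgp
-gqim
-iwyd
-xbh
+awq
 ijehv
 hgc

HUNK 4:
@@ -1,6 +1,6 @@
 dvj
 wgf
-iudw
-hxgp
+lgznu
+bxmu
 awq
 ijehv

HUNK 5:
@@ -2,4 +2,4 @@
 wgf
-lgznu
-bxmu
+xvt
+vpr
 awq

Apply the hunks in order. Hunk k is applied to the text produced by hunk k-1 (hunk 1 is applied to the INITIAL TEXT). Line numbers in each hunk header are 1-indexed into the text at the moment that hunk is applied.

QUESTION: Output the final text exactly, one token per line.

Answer: dvj
wgf
xvt
vpr
awq
ijehv
hgc
hkeb

Derivation:
Hunk 1: at line 3 remove [jjlm] add [gqim,iwyd] -> 10 lines: dvj wgf iudw hxgp gqim iwyd rzmog loj hgc hkeb
Hunk 2: at line 5 remove [rzmog,loj] add [xbh,ijehv] -> 10 lines: dvj wgf iudw hxgp gqim iwyd xbh ijehv hgc hkeb
Hunk 3: at line 3 remove [gqim,iwyd,xbh] add [awq] -> 8 lines: dvj wgf iudw hxgp awq ijehv hgc hkeb
Hunk 4: at line 1 remove [iudw,hxgp] add [lgznu,bxmu] -> 8 lines: dvj wgf lgznu bxmu awq ijehv hgc hkeb
Hunk 5: at line 2 remove [lgznu,bxmu] add [xvt,vpr] -> 8 lines: dvj wgf xvt vpr awq ijehv hgc hkeb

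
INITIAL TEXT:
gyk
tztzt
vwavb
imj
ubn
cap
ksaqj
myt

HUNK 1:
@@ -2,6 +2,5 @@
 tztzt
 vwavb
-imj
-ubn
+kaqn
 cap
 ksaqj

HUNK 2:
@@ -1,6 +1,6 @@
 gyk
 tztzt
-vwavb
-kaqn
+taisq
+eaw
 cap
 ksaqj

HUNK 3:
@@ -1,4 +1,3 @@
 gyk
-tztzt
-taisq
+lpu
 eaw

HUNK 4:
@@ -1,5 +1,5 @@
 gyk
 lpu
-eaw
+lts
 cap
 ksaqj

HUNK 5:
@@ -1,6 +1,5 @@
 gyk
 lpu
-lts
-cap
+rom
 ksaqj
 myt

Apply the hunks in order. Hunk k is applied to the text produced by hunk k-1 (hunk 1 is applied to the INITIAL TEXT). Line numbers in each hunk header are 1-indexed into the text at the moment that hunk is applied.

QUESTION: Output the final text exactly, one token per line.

Answer: gyk
lpu
rom
ksaqj
myt

Derivation:
Hunk 1: at line 2 remove [imj,ubn] add [kaqn] -> 7 lines: gyk tztzt vwavb kaqn cap ksaqj myt
Hunk 2: at line 1 remove [vwavb,kaqn] add [taisq,eaw] -> 7 lines: gyk tztzt taisq eaw cap ksaqj myt
Hunk 3: at line 1 remove [tztzt,taisq] add [lpu] -> 6 lines: gyk lpu eaw cap ksaqj myt
Hunk 4: at line 1 remove [eaw] add [lts] -> 6 lines: gyk lpu lts cap ksaqj myt
Hunk 5: at line 1 remove [lts,cap] add [rom] -> 5 lines: gyk lpu rom ksaqj myt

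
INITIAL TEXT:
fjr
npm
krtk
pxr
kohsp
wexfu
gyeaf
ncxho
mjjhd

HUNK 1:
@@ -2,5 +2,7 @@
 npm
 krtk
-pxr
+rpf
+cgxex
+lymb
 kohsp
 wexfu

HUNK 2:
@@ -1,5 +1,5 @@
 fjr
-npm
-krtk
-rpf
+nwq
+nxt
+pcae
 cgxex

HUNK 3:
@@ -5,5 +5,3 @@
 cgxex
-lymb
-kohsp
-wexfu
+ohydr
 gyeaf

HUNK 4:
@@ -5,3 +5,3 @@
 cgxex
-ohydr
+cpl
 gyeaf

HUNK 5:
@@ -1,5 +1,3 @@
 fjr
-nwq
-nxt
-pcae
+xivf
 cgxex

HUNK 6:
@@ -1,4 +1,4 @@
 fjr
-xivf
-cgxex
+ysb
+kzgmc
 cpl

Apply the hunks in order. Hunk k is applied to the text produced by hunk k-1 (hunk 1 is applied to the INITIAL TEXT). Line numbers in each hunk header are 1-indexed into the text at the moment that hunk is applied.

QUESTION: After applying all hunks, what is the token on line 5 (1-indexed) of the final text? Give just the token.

Answer: gyeaf

Derivation:
Hunk 1: at line 2 remove [pxr] add [rpf,cgxex,lymb] -> 11 lines: fjr npm krtk rpf cgxex lymb kohsp wexfu gyeaf ncxho mjjhd
Hunk 2: at line 1 remove [npm,krtk,rpf] add [nwq,nxt,pcae] -> 11 lines: fjr nwq nxt pcae cgxex lymb kohsp wexfu gyeaf ncxho mjjhd
Hunk 3: at line 5 remove [lymb,kohsp,wexfu] add [ohydr] -> 9 lines: fjr nwq nxt pcae cgxex ohydr gyeaf ncxho mjjhd
Hunk 4: at line 5 remove [ohydr] add [cpl] -> 9 lines: fjr nwq nxt pcae cgxex cpl gyeaf ncxho mjjhd
Hunk 5: at line 1 remove [nwq,nxt,pcae] add [xivf] -> 7 lines: fjr xivf cgxex cpl gyeaf ncxho mjjhd
Hunk 6: at line 1 remove [xivf,cgxex] add [ysb,kzgmc] -> 7 lines: fjr ysb kzgmc cpl gyeaf ncxho mjjhd
Final line 5: gyeaf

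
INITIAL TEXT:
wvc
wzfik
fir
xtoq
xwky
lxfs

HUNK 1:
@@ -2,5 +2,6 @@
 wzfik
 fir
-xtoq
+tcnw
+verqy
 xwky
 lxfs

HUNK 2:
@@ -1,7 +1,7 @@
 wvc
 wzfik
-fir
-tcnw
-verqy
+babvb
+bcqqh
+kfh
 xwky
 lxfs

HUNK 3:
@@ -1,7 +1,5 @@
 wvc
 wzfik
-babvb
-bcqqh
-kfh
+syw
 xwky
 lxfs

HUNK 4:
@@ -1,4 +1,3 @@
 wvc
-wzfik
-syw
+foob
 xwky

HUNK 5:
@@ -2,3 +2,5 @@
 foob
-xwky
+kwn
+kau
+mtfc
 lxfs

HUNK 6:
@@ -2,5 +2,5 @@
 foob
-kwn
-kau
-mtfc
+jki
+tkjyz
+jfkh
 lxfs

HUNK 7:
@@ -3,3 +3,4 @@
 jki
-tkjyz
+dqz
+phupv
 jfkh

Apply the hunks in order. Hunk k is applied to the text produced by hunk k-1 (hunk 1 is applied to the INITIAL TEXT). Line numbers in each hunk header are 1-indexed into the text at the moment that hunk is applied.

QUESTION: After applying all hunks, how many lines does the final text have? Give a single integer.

Answer: 7

Derivation:
Hunk 1: at line 2 remove [xtoq] add [tcnw,verqy] -> 7 lines: wvc wzfik fir tcnw verqy xwky lxfs
Hunk 2: at line 1 remove [fir,tcnw,verqy] add [babvb,bcqqh,kfh] -> 7 lines: wvc wzfik babvb bcqqh kfh xwky lxfs
Hunk 3: at line 1 remove [babvb,bcqqh,kfh] add [syw] -> 5 lines: wvc wzfik syw xwky lxfs
Hunk 4: at line 1 remove [wzfik,syw] add [foob] -> 4 lines: wvc foob xwky lxfs
Hunk 5: at line 2 remove [xwky] add [kwn,kau,mtfc] -> 6 lines: wvc foob kwn kau mtfc lxfs
Hunk 6: at line 2 remove [kwn,kau,mtfc] add [jki,tkjyz,jfkh] -> 6 lines: wvc foob jki tkjyz jfkh lxfs
Hunk 7: at line 3 remove [tkjyz] add [dqz,phupv] -> 7 lines: wvc foob jki dqz phupv jfkh lxfs
Final line count: 7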